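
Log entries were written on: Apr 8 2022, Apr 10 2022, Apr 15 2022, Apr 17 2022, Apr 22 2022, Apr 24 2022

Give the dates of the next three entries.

Apr 29 2022, May 1 2022, May 6 2022

Every event lands on a Friday or Sunday (gaps cycle 2, 5, 2, 5, 2).
So the schedule is: every Friday and Sunday.
Next Friday: Apr 29 2022.
Next Sunday: May 1 2022.
The following Friday is May 6 2022.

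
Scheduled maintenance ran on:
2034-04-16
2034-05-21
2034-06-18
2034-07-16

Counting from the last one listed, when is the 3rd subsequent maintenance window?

These are Sundays at 28- or 35-day spacing (35, 28, 28).
The pattern: 3rd Sunday of the month.
August 2034 — 3rd Sunday is 2034-08-20.
3rd Sunday of September 2034: 2034-09-17.
3rd Sunday of October 2034: 2034-10-15.

2034-10-15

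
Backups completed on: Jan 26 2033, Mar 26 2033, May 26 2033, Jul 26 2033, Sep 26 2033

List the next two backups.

Nov 26 2033, Jan 26 2034

Gaps: 59, 61, 61, 62 days — not constant. Every event is on the 26th of the month.
Pattern: the 26th of every 2 months.
Next: November 2033 → Nov 26 2033.
Next: January 2034 → Jan 26 2034.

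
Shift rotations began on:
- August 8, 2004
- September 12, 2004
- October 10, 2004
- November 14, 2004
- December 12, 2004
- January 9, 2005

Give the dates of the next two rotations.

February 13, 2005; March 13, 2005

All dates are Sundays, 35, 28, 35, 28, 28 days apart.
Specifically, the 2nd Sunday of each month.
February 2005 — 2nd Sunday is February 13, 2005.
March 2005 — 2nd Sunday is March 13, 2005.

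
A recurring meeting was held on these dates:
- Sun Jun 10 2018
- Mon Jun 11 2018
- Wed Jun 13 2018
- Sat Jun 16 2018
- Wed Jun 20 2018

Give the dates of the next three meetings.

The spacing grows by 1 each time: 1, 2, 3, 4 days.
Next gap: 5 days. Wed Jun 20 2018 + 5 days = Mon Jun 25 2018.
Next gap: 6 days. Mon Jun 25 2018 + 6 days = Sun Jul 1 2018.
Next gap: 7 days. Sun Jul 1 2018 + 7 days = Sun Jul 8 2018.

Mon Jun 25 2018, Sun Jul 1 2018, Sun Jul 8 2018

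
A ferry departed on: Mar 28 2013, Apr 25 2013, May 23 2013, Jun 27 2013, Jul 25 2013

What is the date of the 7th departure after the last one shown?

Gaps: 28, 28, 35, 28 days — a mix of 28 and 35. Every date is a Thursday.
Each is the 4th Thursday of its month.
4th Thursday of August 2013: Aug 22 2013.
September 2013 — 4th Thursday is Sep 26 2013.
October 2013 — 4th Thursday is Oct 24 2013.
4th Thursday of November 2013: Nov 28 2013.
4th Thursday of December 2013: Dec 26 2013.
4th Thursday of January 2014: Jan 23 2014.
4th Thursday of February 2014: Feb 27 2014.

Feb 27 2014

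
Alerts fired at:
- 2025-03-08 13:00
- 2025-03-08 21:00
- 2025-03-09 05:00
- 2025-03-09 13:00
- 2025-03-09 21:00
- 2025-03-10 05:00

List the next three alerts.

2025-03-10 13:00, 2025-03-10 21:00, 2025-03-11 05:00

The interval is a steady 8 hours (8, 8, 8, 8, 8).
2025-03-10 05:00 + 8 h = 2025-03-10 13:00.
2025-03-10 13:00 + 8 h = 2025-03-10 21:00.
2025-03-10 21:00 + 8 h = 2025-03-11 05:00.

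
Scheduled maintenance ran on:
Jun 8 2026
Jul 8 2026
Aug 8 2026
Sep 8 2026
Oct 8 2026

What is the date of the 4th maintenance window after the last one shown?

Feb 8 2027

Gaps: 30, 31, 31, 30 days — not constant. Every event is on the 8th of the month.
Pattern: the 8th of each month.
Next: November 2026 → Nov 8 2026.
Next: December 2026 → Dec 8 2026.
Next: January 2027 → Jan 8 2027.
February 2027: Feb 8 2027.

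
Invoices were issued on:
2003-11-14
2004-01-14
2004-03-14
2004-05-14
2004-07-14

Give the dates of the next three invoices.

Each date is the 14th; the gaps (61, 60, 61, 61) track the month lengths.
The rule is the 14th of every 2 months.
Next: September 2004 → 2004-09-14.
Next: November 2004 → 2004-11-14.
Next: January 2005 → 2005-01-14.

2004-09-14, 2004-11-14, 2005-01-14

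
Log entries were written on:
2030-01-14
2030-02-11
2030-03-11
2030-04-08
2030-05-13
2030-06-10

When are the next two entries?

These are Mondays at 28- or 35-day spacing (28, 28, 28, 35, 28).
The pattern: 2nd Monday of the month.
2nd Monday of July 2030: 2030-07-08.
2nd Monday of August 2030: 2030-08-12.

2030-07-08, 2030-08-12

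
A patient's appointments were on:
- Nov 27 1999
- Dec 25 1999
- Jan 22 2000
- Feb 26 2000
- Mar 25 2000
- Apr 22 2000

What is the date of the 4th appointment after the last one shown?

Aug 26 2000

These are Saturdays at 28- or 35-day spacing (28, 28, 35, 28, 28).
The pattern: 4th Saturday of the month.
May 2000 — 4th Saturday is May 27 2000.
4th Saturday of June 2000: Jun 24 2000.
4th Saturday of July 2000: Jul 22 2000.
4th Saturday of August 2000: Aug 26 2000.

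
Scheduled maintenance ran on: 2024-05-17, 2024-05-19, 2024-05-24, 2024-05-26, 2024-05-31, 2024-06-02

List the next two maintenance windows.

2024-06-07, 2024-06-09

The gap pattern 2, 5, 2, 5, 2 repeats every 2 events.
These are the Fridays and Sundays of each week.
The following Friday is 2024-06-07.
Next Sunday: 2024-06-09.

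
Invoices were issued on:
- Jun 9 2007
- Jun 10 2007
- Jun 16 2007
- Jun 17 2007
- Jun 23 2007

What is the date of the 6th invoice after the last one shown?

Gaps: 1, 6, 1, 6 days — not constant, but cyclic with period 2.
The events fall on every Saturday and Sunday.
The following Sunday is Jun 24 2007.
The following Saturday is Jun 30 2007.
Next Sunday: Jul 1 2007.
The following Saturday is Jul 7 2007.
The following Sunday is Jul 8 2007.
Next Saturday: Jul 14 2007.

Jul 14 2007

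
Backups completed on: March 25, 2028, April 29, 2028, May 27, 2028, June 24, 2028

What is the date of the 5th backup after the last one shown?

These are Saturdays with 35, 28, 28-day gaps.
Each is the final Saturday of its month — April 29, 2028 is past the 28th, so '4th Saturday' doesn't fit.
Last Saturday of July 2028: July 29, 2028.
August 2028 ends with Saturday August 26, 2028.
Last Saturday of September 2028: September 30, 2028.
October 2028 ends with Saturday October 28, 2028.
November 2028 ends with Saturday November 25, 2028.

November 25, 2028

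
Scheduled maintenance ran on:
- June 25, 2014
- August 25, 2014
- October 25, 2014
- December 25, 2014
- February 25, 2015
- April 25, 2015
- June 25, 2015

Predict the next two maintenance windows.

Gaps: 61, 61, 61, 62, 59, 61 days — not constant. Every event is on the 25th of the month.
Pattern: the 25th of every 2 months.
Next: August 2015 → August 25, 2015.
October 2015: October 25, 2015.

August 25, 2015; October 25, 2015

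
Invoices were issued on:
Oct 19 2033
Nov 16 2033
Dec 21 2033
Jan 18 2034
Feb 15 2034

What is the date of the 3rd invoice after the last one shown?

May 17 2034

These are Wednesdays at 28- or 35-day spacing (28, 35, 28, 28).
The pattern: 3rd Wednesday of the month.
3rd Wednesday of March 2034: Mar 15 2034.
April 2034 — 3rd Wednesday is Apr 19 2034.
3rd Wednesday of May 2034: May 17 2034.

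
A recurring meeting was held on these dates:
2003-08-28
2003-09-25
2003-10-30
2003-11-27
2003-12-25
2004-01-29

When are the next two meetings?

Every date is a Thursday; gaps 28, 35, 28, 28, 35 days.
Each is the last Thursday of its month (at least one falls on the 29th or later, ruling out '4th Thursday').
Last Thursday of February 2004: 2004-02-26.
March 2004 ends with Thursday 2004-03-25.

2004-02-26, 2004-03-25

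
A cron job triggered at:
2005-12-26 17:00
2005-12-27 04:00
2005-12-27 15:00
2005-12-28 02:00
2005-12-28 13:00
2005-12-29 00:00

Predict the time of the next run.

2005-12-29 11:00

The interval is a steady 11 hours (11, 11, 11, 11, 11).
2005-12-29 00:00 + 11 h = 2005-12-29 11:00.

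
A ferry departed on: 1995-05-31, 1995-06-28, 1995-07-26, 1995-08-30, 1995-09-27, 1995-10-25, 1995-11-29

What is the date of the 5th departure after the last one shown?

All Wednesdays; the gaps (28, 28, 35, 28, 28, 35) vary with month length.
This is the last Wednesday of each month.
December 1995 ends with Wednesday 1995-12-27.
Last Wednesday of January 1996: 1996-01-31.
February 1996 ends with Wednesday 1996-02-28.
March 1996 ends with Wednesday 1996-03-27.
Last Wednesday of April 1996: 1996-04-24.

1996-04-24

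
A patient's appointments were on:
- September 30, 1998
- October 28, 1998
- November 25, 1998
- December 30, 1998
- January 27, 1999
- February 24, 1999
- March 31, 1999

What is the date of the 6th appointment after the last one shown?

These are Wednesdays with 28, 28, 35, 28, 28, 35-day gaps.
Each is the final Wednesday of its month — September 30, 1998 is past the 28th, so '4th Wednesday' doesn't fit.
April 1999 ends with Wednesday April 28, 1999.
May 1999 ends with Wednesday May 26, 1999.
June 1999 ends with Wednesday June 30, 1999.
July 1999 ends with Wednesday July 28, 1999.
Last Wednesday of August 1999: August 25, 1999.
September 1999 ends with Wednesday September 29, 1999.

September 29, 1999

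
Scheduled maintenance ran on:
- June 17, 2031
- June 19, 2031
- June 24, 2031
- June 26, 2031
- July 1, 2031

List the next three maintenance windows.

July 3, 2031; July 8, 2031; July 10, 2031

Gaps: 2, 5, 2, 5 days — not constant, but cyclic with period 2.
The events fall on every Tuesday and Thursday.
Next Thursday: July 3, 2031.
The following Tuesday is July 8, 2031.
The following Thursday is July 10, 2031.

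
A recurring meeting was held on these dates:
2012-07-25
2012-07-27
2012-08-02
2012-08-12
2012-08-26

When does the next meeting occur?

2012-09-13

Intervals are 2, 6, 10, 14 days — an arithmetic progression with common difference 4.
Next gap: 18 days. 2012-08-26 + 18 days = 2012-09-13.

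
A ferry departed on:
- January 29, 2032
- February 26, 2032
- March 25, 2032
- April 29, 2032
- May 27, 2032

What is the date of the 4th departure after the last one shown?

September 30, 2032

These are Thursdays with 28, 28, 35, 28-day gaps.
Each is the final Thursday of its month — January 29, 2032 is past the 28th, so '4th Thursday' doesn't fit.
Last Thursday of June 2032: June 24, 2032.
Last Thursday of July 2032: July 29, 2032.
August 2032 ends with Thursday August 26, 2032.
Last Thursday of September 2032: September 30, 2032.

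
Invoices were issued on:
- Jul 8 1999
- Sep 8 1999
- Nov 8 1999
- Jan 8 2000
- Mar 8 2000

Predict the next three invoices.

Each date is the 8th; the gaps (62, 61, 61, 60) track the month lengths.
The rule is the 8th of every 2 months.
Next: May 2000 → May 8 2000.
July 2000: Jul 8 2000.
September 2000: Sep 8 2000.

May 8 2000, Jul 8 2000, Sep 8 2000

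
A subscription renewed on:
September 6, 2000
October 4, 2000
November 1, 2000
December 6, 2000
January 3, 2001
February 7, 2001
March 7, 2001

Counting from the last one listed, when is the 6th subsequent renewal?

September 5, 2001

All dates are Wednesdays, 28, 28, 35, 28, 35, 28 days apart.
Specifically, the 1st Wednesday of each month.
1st Wednesday of April 2001: April 4, 2001.
May 2001 — 1st Wednesday is May 2, 2001.
1st Wednesday of June 2001: June 6, 2001.
1st Wednesday of July 2001: July 4, 2001.
1st Wednesday of August 2001: August 1, 2001.
September 2001 — 1st Wednesday is September 5, 2001.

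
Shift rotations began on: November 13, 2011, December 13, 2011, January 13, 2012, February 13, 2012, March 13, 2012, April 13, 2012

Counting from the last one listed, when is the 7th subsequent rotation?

Each date is the 13th; the gaps (30, 31, 31, 29, 31) track the month lengths.
The rule is the 13th of each month.
Next: May 2012 → May 13, 2012.
Next: June 2012 → June 13, 2012.
July 2012: July 13, 2012.
August 2012: August 13, 2012.
September 2012: September 13, 2012.
Next: October 2012 → October 13, 2012.
November 2012: November 13, 2012.

November 13, 2012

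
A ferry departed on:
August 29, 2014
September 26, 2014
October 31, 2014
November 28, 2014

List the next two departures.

These are Fridays with 28, 35, 28-day gaps.
Each is the final Friday of its month — August 29, 2014 is past the 28th, so '4th Friday' doesn't fit.
Last Friday of December 2014: December 26, 2014.
January 2015 ends with Friday January 30, 2015.

December 26, 2014; January 30, 2015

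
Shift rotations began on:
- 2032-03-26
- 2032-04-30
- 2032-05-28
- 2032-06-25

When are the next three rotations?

These are Fridays with 35, 28, 28-day gaps.
Each is the final Friday of its month — 2032-04-30 is past the 28th, so '4th Friday' doesn't fit.
Last Friday of July 2032: 2032-07-30.
August 2032 ends with Friday 2032-08-27.
Last Friday of September 2032: 2032-09-24.

2032-07-30, 2032-08-27, 2032-09-24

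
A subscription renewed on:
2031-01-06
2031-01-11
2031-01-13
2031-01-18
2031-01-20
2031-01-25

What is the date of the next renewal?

2031-01-27

Gaps: 5, 2, 5, 2, 5 days — not constant, but cyclic with period 2.
The events fall on every Monday and Saturday.
The following Monday is 2031-01-27.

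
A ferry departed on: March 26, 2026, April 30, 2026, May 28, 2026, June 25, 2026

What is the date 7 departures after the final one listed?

January 28, 2027

These are Thursdays with 35, 28, 28-day gaps.
Each is the final Thursday of its month — April 30, 2026 is past the 28th, so '4th Thursday' doesn't fit.
July 2026 ends with Thursday July 30, 2026.
August 2026 ends with Thursday August 27, 2026.
September 2026 ends with Thursday September 24, 2026.
October 2026 ends with Thursday October 29, 2026.
Last Thursday of November 2026: November 26, 2026.
Last Thursday of December 2026: December 31, 2026.
Last Thursday of January 2027: January 28, 2027.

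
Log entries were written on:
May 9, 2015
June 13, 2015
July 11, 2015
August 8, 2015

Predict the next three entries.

Gaps: 35, 28, 28 days — a mix of 28 and 35. Every date is a Saturday.
Each is the 2nd Saturday of its month.
2nd Saturday of September 2015: September 12, 2015.
2nd Saturday of October 2015: October 10, 2015.
2nd Saturday of November 2015: November 14, 2015.

September 12, 2015; October 10, 2015; November 14, 2015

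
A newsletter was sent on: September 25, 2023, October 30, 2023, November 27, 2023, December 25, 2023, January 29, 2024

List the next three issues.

February 26, 2024; March 25, 2024; April 29, 2024

Every date is a Monday; gaps 35, 28, 28, 35 days.
Each is the last Monday of its month (at least one falls on the 29th or later, ruling out '4th Monday').
February 2024 ends with Monday February 26, 2024.
March 2024 ends with Monday March 25, 2024.
April 2024 ends with Monday April 29, 2024.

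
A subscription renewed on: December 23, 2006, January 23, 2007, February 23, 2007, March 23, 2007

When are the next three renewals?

Each date is the 23rd; the gaps (31, 31, 28) track the month lengths.
The rule is the 23rd of each month.
April 2007: April 23, 2007.
May 2007: May 23, 2007.
June 2007: June 23, 2007.

April 23, 2007; May 23, 2007; June 23, 2007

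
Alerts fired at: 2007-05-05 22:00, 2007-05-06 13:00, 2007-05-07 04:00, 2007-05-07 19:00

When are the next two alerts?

2007-05-08 10:00, 2007-05-09 01:00

The interval is a steady 15 hours (15, 15, 15).
2007-05-07 19:00 + 15 h = 2007-05-08 10:00.
2007-05-08 10:00 + 15 h = 2007-05-09 01:00.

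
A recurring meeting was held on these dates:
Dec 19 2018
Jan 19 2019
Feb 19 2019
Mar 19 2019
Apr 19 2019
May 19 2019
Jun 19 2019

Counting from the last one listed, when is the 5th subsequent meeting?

Nov 19 2019

Each date is the 19th; the gaps (31, 31, 28, 31, 30, 31) track the month lengths.
The rule is the 19th of each month.
July 2019: Jul 19 2019.
Next: August 2019 → Aug 19 2019.
Next: September 2019 → Sep 19 2019.
October 2019: Oct 19 2019.
November 2019: Nov 19 2019.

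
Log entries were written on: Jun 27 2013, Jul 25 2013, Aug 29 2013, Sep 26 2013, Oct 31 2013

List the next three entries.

All Thursdays; the gaps (28, 35, 28, 35) vary with month length.
This is the last Thursday of each month.
November 2013 ends with Thursday Nov 28 2013.
December 2013 ends with Thursday Dec 26 2013.
January 2014 ends with Thursday Jan 30 2014.

Nov 28 2013, Dec 26 2013, Jan 30 2014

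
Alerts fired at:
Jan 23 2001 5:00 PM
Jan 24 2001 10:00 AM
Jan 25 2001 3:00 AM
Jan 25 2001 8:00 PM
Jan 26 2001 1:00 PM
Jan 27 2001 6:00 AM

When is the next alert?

The interval is a steady 17 hours (17, 17, 17, 17, 17).
Jan 27 2001 6:00 AM + 17 h = Jan 27 2001 11:00 PM.

Jan 27 2001 11:00 PM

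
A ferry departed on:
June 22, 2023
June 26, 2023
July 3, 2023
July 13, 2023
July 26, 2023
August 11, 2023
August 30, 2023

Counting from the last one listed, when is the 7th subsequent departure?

April 3, 2024

The spacing grows by 3 each time: 4, 7, 10, 13, 16, 19 days.
Next gap: 22 days. August 30, 2023 + 22 days = September 21, 2023.
Next gap: 25 days. September 21, 2023 + 25 days = October 16, 2023.
Next gap: 28 days. October 16, 2023 + 28 days = November 13, 2023.
Next gap: 31 days. November 13, 2023 + 31 days = December 14, 2023.
Next gap: 34 days. December 14, 2023 + 34 days = January 17, 2024.
Next gap: 37 days. January 17, 2024 + 37 days = February 23, 2024.
Next gap: 40 days. February 23, 2024 + 40 days = April 3, 2024.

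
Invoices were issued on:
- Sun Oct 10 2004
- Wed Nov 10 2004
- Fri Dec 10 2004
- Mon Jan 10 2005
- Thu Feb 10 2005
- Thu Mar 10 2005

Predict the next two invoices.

Each date is the 10th; the gaps (31, 30, 31, 31, 28) track the month lengths.
The rule is the 10th of each month.
Next: April 2005 → Sun Apr 10 2005.
Next: May 2005 → Tue May 10 2005.

Sun Apr 10 2005, Tue May 10 2005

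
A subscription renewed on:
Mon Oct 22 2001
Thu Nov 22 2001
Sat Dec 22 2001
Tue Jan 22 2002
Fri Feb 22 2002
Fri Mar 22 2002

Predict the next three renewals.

Mon Apr 22 2002, Wed May 22 2002, Sat Jun 22 2002

The day-of-month is always 22 (31, 30, 31, 31, 28 days between events).
So this recurs on the 22nd of each month.
Next: April 2002 → Mon Apr 22 2002.
Next: May 2002 → Wed May 22 2002.
Next: June 2002 → Sat Jun 22 2002.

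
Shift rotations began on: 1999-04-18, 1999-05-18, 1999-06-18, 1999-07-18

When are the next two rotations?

1999-08-18, 1999-09-18

Each date is the 18th; the gaps (30, 31, 30) track the month lengths.
The rule is the 18th of each month.
August 1999: 1999-08-18.
September 1999: 1999-09-18.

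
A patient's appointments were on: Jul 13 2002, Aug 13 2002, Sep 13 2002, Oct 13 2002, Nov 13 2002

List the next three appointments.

The day-of-month is always 13 (31, 31, 30, 31 days between events).
So this recurs on the 13th of each month.
December 2002: Dec 13 2002.
Next: January 2003 → Jan 13 2003.
Next: February 2003 → Feb 13 2003.

Dec 13 2002, Jan 13 2003, Feb 13 2003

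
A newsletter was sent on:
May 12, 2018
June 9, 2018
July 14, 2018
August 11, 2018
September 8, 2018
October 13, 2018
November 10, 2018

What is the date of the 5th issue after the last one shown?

April 13, 2019

Gaps: 28, 35, 28, 28, 35, 28 days — a mix of 28 and 35. Every date is a Saturday.
Each is the 2nd Saturday of its month.
2nd Saturday of December 2018: December 8, 2018.
January 2019 — 2nd Saturday is January 12, 2019.
2nd Saturday of February 2019: February 9, 2019.
March 2019 — 2nd Saturday is March 9, 2019.
2nd Saturday of April 2019: April 13, 2019.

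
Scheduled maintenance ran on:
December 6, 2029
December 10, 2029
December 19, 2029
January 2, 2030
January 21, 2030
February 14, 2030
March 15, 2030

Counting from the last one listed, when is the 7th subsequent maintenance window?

February 21, 2031

Gaps: 4, 9, 14, 19, 24, 29 days — each gap is 5 larger than the previous one.
Next gap: 34 days. March 15, 2030 + 34 days = April 18, 2030.
Next gap: 39 days. April 18, 2030 + 39 days = May 27, 2030.
Next gap: 44 days. May 27, 2030 + 44 days = July 10, 2030.
Next gap: 49 days. July 10, 2030 + 49 days = August 28, 2030.
Next gap: 54 days. August 28, 2030 + 54 days = October 21, 2030.
Next gap: 59 days. October 21, 2030 + 59 days = December 19, 2030.
Next gap: 64 days. December 19, 2030 + 64 days = February 21, 2031.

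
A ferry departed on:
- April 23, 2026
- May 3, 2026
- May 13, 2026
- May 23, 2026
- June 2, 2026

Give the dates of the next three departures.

June 12, 2026; June 22, 2026; July 2, 2026

The spacing is 10, 10, 10, 10 days — always 10 days.
June 2, 2026 + 10 days = June 12, 2026.
June 12, 2026 + 10 days = June 22, 2026.
June 22, 2026 + 10 days = July 2, 2026.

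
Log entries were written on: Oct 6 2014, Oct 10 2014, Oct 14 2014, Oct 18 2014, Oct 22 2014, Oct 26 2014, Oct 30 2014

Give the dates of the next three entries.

Nov 3 2014, Nov 7 2014, Nov 11 2014

The spacing is 4, 4, 4, 4, 4, 4 days — always 4 days.
Oct 30 2014 + 4 days = Nov 3 2014.
Nov 3 2014 + 4 days = Nov 7 2014.
Nov 7 2014 + 4 days = Nov 11 2014.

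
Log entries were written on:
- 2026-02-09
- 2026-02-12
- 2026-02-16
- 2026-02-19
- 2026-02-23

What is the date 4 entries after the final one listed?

Gaps: 3, 4, 3, 4 days — not constant, but cyclic with period 2.
The events fall on every Monday and Thursday.
Next Thursday: 2026-02-26.
The following Monday is 2026-03-02.
The following Thursday is 2026-03-05.
Next Monday: 2026-03-09.

2026-03-09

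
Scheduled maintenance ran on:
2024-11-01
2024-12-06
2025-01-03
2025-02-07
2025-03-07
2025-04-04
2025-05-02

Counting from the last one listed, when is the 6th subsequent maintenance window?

All dates are Fridays, 35, 28, 35, 28, 28, 28 days apart.
Specifically, the 1st Friday of each month.
1st Friday of June 2025: 2025-06-06.
July 2025 — 1st Friday is 2025-07-04.
August 2025 — 1st Friday is 2025-08-01.
1st Friday of September 2025: 2025-09-05.
1st Friday of October 2025: 2025-10-03.
November 2025 — 1st Friday is 2025-11-07.

2025-11-07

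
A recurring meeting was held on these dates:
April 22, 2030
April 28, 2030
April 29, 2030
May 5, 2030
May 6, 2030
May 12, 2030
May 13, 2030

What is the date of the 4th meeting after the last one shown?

Every event lands on a Monday or Sunday (gaps cycle 6, 1, 6, 1, 6, 1).
So the schedule is: every Monday and Sunday.
The following Sunday is May 19, 2030.
Next Monday: May 20, 2030.
Next Sunday: May 26, 2030.
Next Monday: May 27, 2030.

May 27, 2030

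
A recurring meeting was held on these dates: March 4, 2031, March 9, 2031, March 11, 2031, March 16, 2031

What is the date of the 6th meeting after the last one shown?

April 6, 2031

The gap pattern 5, 2, 5 repeats every 2 events.
These are the Tuesdays and Sundays of each week.
Next Tuesday: March 18, 2031.
The following Sunday is March 23, 2031.
The following Tuesday is March 25, 2031.
The following Sunday is March 30, 2031.
Next Tuesday: April 1, 2031.
The following Sunday is April 6, 2031.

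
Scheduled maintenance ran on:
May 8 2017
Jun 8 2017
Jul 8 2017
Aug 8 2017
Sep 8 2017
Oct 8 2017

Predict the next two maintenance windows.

Gaps: 31, 30, 31, 31, 30 days — not constant. Every event is on the 8th of the month.
Pattern: the 8th of each month.
Next: November 2017 → Nov 8 2017.
Next: December 2017 → Dec 8 2017.

Nov 8 2017, Dec 8 2017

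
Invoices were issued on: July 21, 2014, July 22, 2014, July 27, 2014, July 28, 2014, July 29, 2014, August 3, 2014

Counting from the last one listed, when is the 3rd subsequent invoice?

August 10, 2014

Every event lands on a Monday or Tuesday or Sunday (gaps cycle 1, 5, 1, 1, 5).
So the schedule is: every Monday, Tuesday and Sunday.
Next Monday: August 4, 2014.
The following Tuesday is August 5, 2014.
The following Sunday is August 10, 2014.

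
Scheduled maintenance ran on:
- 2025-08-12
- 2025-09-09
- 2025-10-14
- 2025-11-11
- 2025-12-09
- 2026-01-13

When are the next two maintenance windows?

2026-02-10, 2026-03-10

Gaps: 28, 35, 28, 28, 35 days — a mix of 28 and 35. Every date is a Tuesday.
Each is the 2nd Tuesday of its month.
2nd Tuesday of February 2026: 2026-02-10.
2nd Tuesday of March 2026: 2026-03-10.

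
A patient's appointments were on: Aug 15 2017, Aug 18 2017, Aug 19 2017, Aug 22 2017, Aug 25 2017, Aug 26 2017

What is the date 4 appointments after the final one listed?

Sep 5 2017

Every event lands on a Tuesday or Friday or Saturday (gaps cycle 3, 1, 3, 3, 1).
So the schedule is: every Tuesday, Friday and Saturday.
The following Tuesday is Aug 29 2017.
The following Friday is Sep 1 2017.
The following Saturday is Sep 2 2017.
Next Tuesday: Sep 5 2017.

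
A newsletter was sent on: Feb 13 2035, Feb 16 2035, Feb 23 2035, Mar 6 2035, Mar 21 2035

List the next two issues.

Gaps: 3, 7, 11, 15 days — each gap is 4 larger than the previous one.
Next gap: 19 days. Mar 21 2035 + 19 days = Apr 9 2035.
Next gap: 23 days. Apr 9 2035 + 23 days = May 2 2035.

Apr 9 2035, May 2 2035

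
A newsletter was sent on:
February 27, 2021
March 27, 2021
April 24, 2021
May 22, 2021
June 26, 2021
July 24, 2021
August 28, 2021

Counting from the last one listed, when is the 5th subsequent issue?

January 22, 2022

All dates are Saturdays, 28, 28, 28, 35, 28, 35 days apart.
Specifically, the 4th Saturday of each month.
4th Saturday of September 2021: September 25, 2021.
October 2021 — 4th Saturday is October 23, 2021.
November 2021 — 4th Saturday is November 27, 2021.
December 2021 — 4th Saturday is December 25, 2021.
January 2022 — 4th Saturday is January 22, 2022.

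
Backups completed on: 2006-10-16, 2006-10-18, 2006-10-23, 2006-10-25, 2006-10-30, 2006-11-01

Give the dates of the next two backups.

Gaps: 2, 5, 2, 5, 2 days — not constant, but cyclic with period 2.
The events fall on every Monday and Wednesday.
Next Monday: 2006-11-06.
Next Wednesday: 2006-11-08.

2006-11-06, 2006-11-08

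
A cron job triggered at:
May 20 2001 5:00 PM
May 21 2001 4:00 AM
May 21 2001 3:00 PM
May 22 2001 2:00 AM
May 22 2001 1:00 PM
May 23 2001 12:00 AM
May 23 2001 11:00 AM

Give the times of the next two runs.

The interval is a steady 11 hours (11, 11, 11, 11, 11, 11).
May 23 2001 11:00 AM + 11 h = May 23 2001 10:00 PM.
May 23 2001 10:00 PM + 11 h = May 24 2001 9:00 AM.

May 23 2001 10:00 PM, May 24 2001 9:00 AM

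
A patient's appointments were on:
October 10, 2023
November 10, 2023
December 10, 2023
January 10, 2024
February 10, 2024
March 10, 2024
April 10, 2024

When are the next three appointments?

May 10, 2024; June 10, 2024; July 10, 2024

Each date is the 10th; the gaps (31, 30, 31, 31, 29, 31) track the month lengths.
The rule is the 10th of each month.
May 2024: May 10, 2024.
Next: June 2024 → June 10, 2024.
July 2024: July 10, 2024.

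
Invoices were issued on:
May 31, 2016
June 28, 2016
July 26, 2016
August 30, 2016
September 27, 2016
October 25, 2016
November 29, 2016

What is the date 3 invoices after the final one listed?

February 28, 2017

Every date is a Tuesday; gaps 28, 28, 35, 28, 28, 35 days.
Each is the last Tuesday of its month (at least one falls on the 29th or later, ruling out '4th Tuesday').
Last Tuesday of December 2016: December 27, 2016.
January 2017 ends with Tuesday January 31, 2017.
Last Tuesday of February 2017: February 28, 2017.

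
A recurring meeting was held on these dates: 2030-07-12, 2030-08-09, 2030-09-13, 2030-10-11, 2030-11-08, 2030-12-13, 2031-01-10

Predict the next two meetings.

All dates are Fridays, 28, 35, 28, 28, 35, 28 days apart.
Specifically, the 2nd Friday of each month.
February 2031 — 2nd Friday is 2031-02-14.
March 2031 — 2nd Friday is 2031-03-14.

2031-02-14, 2031-03-14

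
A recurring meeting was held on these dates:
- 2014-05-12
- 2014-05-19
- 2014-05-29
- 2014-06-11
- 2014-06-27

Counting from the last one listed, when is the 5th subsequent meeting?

Intervals are 7, 10, 13, 16 days — an arithmetic progression with common difference 3.
Next gap: 19 days. 2014-06-27 + 19 days = 2014-07-16.
Next gap: 22 days. 2014-07-16 + 22 days = 2014-08-07.
Next gap: 25 days. 2014-08-07 + 25 days = 2014-09-01.
Next gap: 28 days. 2014-09-01 + 28 days = 2014-09-29.
Next gap: 31 days. 2014-09-29 + 31 days = 2014-10-30.

2014-10-30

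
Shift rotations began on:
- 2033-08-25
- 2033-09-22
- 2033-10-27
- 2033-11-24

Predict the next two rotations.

2033-12-22, 2034-01-26

These are Thursdays at 28- or 35-day spacing (28, 35, 28).
The pattern: 4th Thursday of the month.
4th Thursday of December 2033: 2033-12-22.
January 2034 — 4th Thursday is 2034-01-26.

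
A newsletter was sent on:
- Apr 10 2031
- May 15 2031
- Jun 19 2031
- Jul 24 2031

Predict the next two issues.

Every event comes 35 days after the last (35, 35, 35).
Jul 24 2031 + 35 days = Aug 28 2031.
Aug 28 2031 + 35 days = Oct 2 2031.

Aug 28 2031, Oct 2 2031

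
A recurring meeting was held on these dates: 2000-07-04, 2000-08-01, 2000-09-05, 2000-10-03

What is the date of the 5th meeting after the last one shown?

These are Tuesdays at 28- or 35-day spacing (28, 35, 28).
The pattern: 1st Tuesday of the month.
1st Tuesday of November 2000: 2000-11-07.
1st Tuesday of December 2000: 2000-12-05.
January 2001 — 1st Tuesday is 2001-01-02.
February 2001 — 1st Tuesday is 2001-02-06.
March 2001 — 1st Tuesday is 2001-03-06.

2001-03-06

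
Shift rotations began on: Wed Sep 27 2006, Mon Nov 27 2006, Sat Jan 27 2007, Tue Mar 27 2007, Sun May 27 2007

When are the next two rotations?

Gaps: 61, 61, 59, 61 days — not constant. Every event is on the 27th of the month.
Pattern: the 27th of every 2 months.
July 2007: Fri Jul 27 2007.
September 2007: Thu Sep 27 2007.

Fri Jul 27 2007, Thu Sep 27 2007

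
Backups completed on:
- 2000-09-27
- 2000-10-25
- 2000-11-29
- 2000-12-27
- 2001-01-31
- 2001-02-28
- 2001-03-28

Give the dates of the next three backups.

2001-04-25, 2001-05-30, 2001-06-27

All Wednesdays; the gaps (28, 35, 28, 35, 28, 28) vary with month length.
This is the last Wednesday of each month.
April 2001 ends with Wednesday 2001-04-25.
May 2001 ends with Wednesday 2001-05-30.
June 2001 ends with Wednesday 2001-06-27.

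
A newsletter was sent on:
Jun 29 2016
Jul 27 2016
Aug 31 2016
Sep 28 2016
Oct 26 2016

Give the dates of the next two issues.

Nov 30 2016, Dec 28 2016

All Wednesdays; the gaps (28, 35, 28, 28) vary with month length.
This is the last Wednesday of each month.
November 2016 ends with Wednesday Nov 30 2016.
Last Wednesday of December 2016: Dec 28 2016.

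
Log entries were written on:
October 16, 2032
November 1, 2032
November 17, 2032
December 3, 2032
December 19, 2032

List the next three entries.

Gaps between consecutive events: 16, 16, 16, 16 days — a constant 16-day interval.
December 19, 2032 + 16 days = January 4, 2033.
January 4, 2033 + 16 days = January 20, 2033.
January 20, 2033 + 16 days = February 5, 2033.

January 4, 2033; January 20, 2033; February 5, 2033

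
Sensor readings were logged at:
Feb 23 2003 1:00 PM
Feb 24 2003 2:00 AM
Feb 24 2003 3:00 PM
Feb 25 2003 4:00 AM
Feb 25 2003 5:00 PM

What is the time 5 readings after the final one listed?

The interval is a steady 13 hours (13, 13, 13, 13).
Feb 25 2003 5:00 PM + 13 h = Feb 26 2003 6:00 AM.
Feb 26 2003 6:00 AM + 13 h = Feb 26 2003 7:00 PM.
Feb 26 2003 7:00 PM + 13 h = Feb 27 2003 8:00 AM.
Feb 27 2003 8:00 AM + 13 h = Feb 27 2003 9:00 PM.
Feb 27 2003 9:00 PM + 13 h = Feb 28 2003 10:00 AM.

Feb 28 2003 10:00 AM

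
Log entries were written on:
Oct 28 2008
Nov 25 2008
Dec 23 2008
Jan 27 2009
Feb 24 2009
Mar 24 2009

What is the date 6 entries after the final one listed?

Gaps: 28, 28, 35, 28, 28 days — a mix of 28 and 35. Every date is a Tuesday.
Each is the 4th Tuesday of its month.
April 2009 — 4th Tuesday is Apr 28 2009.
May 2009 — 4th Tuesday is May 26 2009.
4th Tuesday of June 2009: Jun 23 2009.
4th Tuesday of July 2009: Jul 28 2009.
August 2009 — 4th Tuesday is Aug 25 2009.
4th Tuesday of September 2009: Sep 22 2009.

Sep 22 2009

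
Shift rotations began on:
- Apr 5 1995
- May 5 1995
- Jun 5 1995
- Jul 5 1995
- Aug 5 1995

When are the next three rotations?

The day-of-month is always 5 (30, 31, 30, 31 days between events).
So this recurs on the 5th of each month.
Next: September 1995 → Sep 5 1995.
Next: October 1995 → Oct 5 1995.
Next: November 1995 → Nov 5 1995.

Sep 5 1995, Oct 5 1995, Nov 5 1995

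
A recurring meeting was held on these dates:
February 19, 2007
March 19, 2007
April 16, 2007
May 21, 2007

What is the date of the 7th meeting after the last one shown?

December 17, 2007

Gaps: 28, 28, 35 days — a mix of 28 and 35. Every date is a Monday.
Each is the 3rd Monday of its month.
June 2007 — 3rd Monday is June 18, 2007.
July 2007 — 3rd Monday is July 16, 2007.
August 2007 — 3rd Monday is August 20, 2007.
September 2007 — 3rd Monday is September 17, 2007.
October 2007 — 3rd Monday is October 15, 2007.
3rd Monday of November 2007: November 19, 2007.
3rd Monday of December 2007: December 17, 2007.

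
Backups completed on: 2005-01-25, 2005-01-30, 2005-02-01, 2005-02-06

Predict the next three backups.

Gaps: 5, 2, 5 days — not constant, but cyclic with period 2.
The events fall on every Tuesday and Sunday.
Next Tuesday: 2005-02-08.
The following Sunday is 2005-02-13.
The following Tuesday is 2005-02-15.

2005-02-08, 2005-02-13, 2005-02-15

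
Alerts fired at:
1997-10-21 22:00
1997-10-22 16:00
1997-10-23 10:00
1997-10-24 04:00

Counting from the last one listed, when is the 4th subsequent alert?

1997-10-27 04:00

Gaps: 18, 18, 18 hours — each event is 18 hours after the previous one.
1997-10-24 04:00 + 18 h = 1997-10-24 22:00.
1997-10-24 22:00 + 18 h = 1997-10-25 16:00.
1997-10-25 16:00 + 18 h = 1997-10-26 10:00.
1997-10-26 10:00 + 18 h = 1997-10-27 04:00.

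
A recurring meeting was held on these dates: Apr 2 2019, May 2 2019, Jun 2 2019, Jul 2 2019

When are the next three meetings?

Aug 2 2019, Sep 2 2019, Oct 2 2019

Each date is the 2nd; the gaps (30, 31, 30) track the month lengths.
The rule is the 2nd of each month.
August 2019: Aug 2 2019.
Next: September 2019 → Sep 2 2019.
Next: October 2019 → Oct 2 2019.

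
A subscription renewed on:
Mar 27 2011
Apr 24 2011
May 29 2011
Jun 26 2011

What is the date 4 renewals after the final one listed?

Oct 30 2011

These are Sundays with 28, 35, 28-day gaps.
Each is the final Sunday of its month — May 29 2011 is past the 28th, so '4th Sunday' doesn't fit.
July 2011 ends with Sunday Jul 31 2011.
Last Sunday of August 2011: Aug 28 2011.
September 2011 ends with Sunday Sep 25 2011.
October 2011 ends with Sunday Oct 30 2011.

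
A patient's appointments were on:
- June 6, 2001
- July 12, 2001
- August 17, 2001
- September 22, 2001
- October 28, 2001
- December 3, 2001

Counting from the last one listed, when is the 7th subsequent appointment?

August 12, 2002

Gaps between consecutive events: 36, 36, 36, 36, 36 days — a constant 36-day interval.
December 3, 2001 + 36 days = January 8, 2002.
January 8, 2002 + 36 days = February 13, 2002.
February 13, 2002 + 36 days = March 21, 2002.
March 21, 2002 + 36 days = April 26, 2002.
April 26, 2002 + 36 days = June 1, 2002.
June 1, 2002 + 36 days = July 7, 2002.
July 7, 2002 + 36 days = August 12, 2002.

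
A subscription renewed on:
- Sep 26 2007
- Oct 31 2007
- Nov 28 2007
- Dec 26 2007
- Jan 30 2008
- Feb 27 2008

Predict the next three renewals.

Mar 26 2008, Apr 30 2008, May 28 2008

These are Wednesdays with 35, 28, 28, 35, 28-day gaps.
Each is the final Wednesday of its month — Oct 31 2007 is past the 28th, so '4th Wednesday' doesn't fit.
March 2008 ends with Wednesday Mar 26 2008.
April 2008 ends with Wednesday Apr 30 2008.
May 2008 ends with Wednesday May 28 2008.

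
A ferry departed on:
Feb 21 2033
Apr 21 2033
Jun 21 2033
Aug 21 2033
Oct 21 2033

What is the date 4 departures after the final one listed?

Gaps: 59, 61, 61, 61 days — not constant. Every event is on the 21st of the month.
Pattern: the 21st of every 2 months.
December 2033: Dec 21 2033.
February 2034: Feb 21 2034.
April 2034: Apr 21 2034.
Next: June 2034 → Jun 21 2034.

Jun 21 2034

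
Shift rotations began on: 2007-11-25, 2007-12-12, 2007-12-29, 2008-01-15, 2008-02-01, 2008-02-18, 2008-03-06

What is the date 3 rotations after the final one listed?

Every event comes 17 days after the last (17, 17, 17, 17, 17, 17).
2008-03-06 + 17 days = 2008-03-23.
2008-03-23 + 17 days = 2008-04-09.
2008-04-09 + 17 days = 2008-04-26.

2008-04-26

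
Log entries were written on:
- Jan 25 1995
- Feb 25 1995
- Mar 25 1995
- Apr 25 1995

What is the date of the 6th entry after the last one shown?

The day-of-month is always 25 (31, 28, 31 days between events).
So this recurs on the 25th of each month.
May 1995: May 25 1995.
June 1995: Jun 25 1995.
July 1995: Jul 25 1995.
Next: August 1995 → Aug 25 1995.
September 1995: Sep 25 1995.
October 1995: Oct 25 1995.

Oct 25 1995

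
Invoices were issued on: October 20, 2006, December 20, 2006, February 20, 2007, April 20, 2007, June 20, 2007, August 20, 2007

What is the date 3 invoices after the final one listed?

February 20, 2008

Each date is the 20th; the gaps (61, 62, 59, 61, 61) track the month lengths.
The rule is the 20th of every 2 months.
Next: October 2007 → October 20, 2007.
Next: December 2007 → December 20, 2007.
February 2008: February 20, 2008.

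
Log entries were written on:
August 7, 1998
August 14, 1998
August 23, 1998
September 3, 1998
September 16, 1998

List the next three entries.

October 1, 1998; October 18, 1998; November 6, 1998

Intervals are 7, 9, 11, 13 days — an arithmetic progression with common difference 2.
Next gap: 15 days. September 16, 1998 + 15 days = October 1, 1998.
Next gap: 17 days. October 1, 1998 + 17 days = October 18, 1998.
Next gap: 19 days. October 18, 1998 + 19 days = November 6, 1998.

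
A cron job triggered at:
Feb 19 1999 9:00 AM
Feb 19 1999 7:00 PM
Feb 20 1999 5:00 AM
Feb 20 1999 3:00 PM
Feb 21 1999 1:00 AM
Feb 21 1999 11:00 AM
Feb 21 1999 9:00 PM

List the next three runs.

Feb 22 1999 7:00 AM, Feb 22 1999 5:00 PM, Feb 23 1999 3:00 AM

Gaps: 10, 10, 10, 10, 10, 10 hours — each event is 10 hours after the previous one.
Feb 21 1999 9:00 PM + 10 h = Feb 22 1999 7:00 AM.
Feb 22 1999 7:00 AM + 10 h = Feb 22 1999 5:00 PM.
Feb 22 1999 5:00 PM + 10 h = Feb 23 1999 3:00 AM.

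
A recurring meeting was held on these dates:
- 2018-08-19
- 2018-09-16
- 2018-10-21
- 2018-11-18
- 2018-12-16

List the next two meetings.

All dates are Sundays, 28, 35, 28, 28 days apart.
Specifically, the 3rd Sunday of each month.
January 2019 — 3rd Sunday is 2019-01-20.
February 2019 — 3rd Sunday is 2019-02-17.

2019-01-20, 2019-02-17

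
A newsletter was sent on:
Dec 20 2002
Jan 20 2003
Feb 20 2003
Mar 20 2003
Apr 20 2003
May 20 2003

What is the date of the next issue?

The day-of-month is always 20 (31, 31, 28, 31, 30 days between events).
So this recurs on the 20th of each month.
June 2003: Jun 20 2003.

Jun 20 2003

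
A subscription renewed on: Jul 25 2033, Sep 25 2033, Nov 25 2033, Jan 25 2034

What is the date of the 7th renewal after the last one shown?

Mar 25 2035

Each date is the 25th; the gaps (62, 61, 61) track the month lengths.
The rule is the 25th of every 2 months.
March 2034: Mar 25 2034.
May 2034: May 25 2034.
July 2034: Jul 25 2034.
September 2034: Sep 25 2034.
November 2034: Nov 25 2034.
January 2035: Jan 25 2035.
Next: March 2035 → Mar 25 2035.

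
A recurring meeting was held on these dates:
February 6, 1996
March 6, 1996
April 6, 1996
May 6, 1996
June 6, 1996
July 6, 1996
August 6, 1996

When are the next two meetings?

September 6, 1996; October 6, 1996

Each date is the 6th; the gaps (29, 31, 30, 31, 30, 31) track the month lengths.
The rule is the 6th of each month.
September 1996: September 6, 1996.
October 1996: October 6, 1996.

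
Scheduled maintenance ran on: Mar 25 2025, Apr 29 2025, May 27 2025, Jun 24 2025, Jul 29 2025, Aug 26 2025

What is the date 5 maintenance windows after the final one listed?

Every date is a Tuesday; gaps 35, 28, 28, 35, 28 days.
Each is the last Tuesday of its month (at least one falls on the 29th or later, ruling out '4th Tuesday').
September 2025 ends with Tuesday Sep 30 2025.
October 2025 ends with Tuesday Oct 28 2025.
Last Tuesday of November 2025: Nov 25 2025.
Last Tuesday of December 2025: Dec 30 2025.
Last Tuesday of January 2026: Jan 27 2026.

Jan 27 2026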